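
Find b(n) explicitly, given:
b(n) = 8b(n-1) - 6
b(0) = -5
First-order linear non-homogeneous.
Homogeneous solution: b_h(n) = A·(8)^n.
Try constant particular solution b_p = K: K = 8K - 6 ⇒ K = \frac{6}{7}.
General: b(n) = A·(8)^n + \frac{6}{7}.
Apply b(0) = -5: A + \frac{6}{7} = -5 ⇒ A = - \frac{41}{7}.
So b(n) = \frac{6}{7} - \frac{41 \cdot 8^{n}}{7}.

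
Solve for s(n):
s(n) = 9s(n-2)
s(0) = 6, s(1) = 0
Characteristic equation: x² - 9 = 0, which factors as (x - (3))(x - (-3)) = 0.
Roots r₁ = 3, r₂ = -3 (distinct).
General solution: s(n) = A·(3)^n + B·(-3)^n.
From s(0) = 6: A + B = 6.
From s(1) = 0: 3A - 3B = 0.
Solving: A = 3, B = 3.
So s(n) = 3 \left(-3\right)^{n} + 3 \cdot 3^{n}.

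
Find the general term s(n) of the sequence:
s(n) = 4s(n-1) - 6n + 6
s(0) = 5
First-order linear with linear forcing.
Homogeneous solution: s_h(n) = A·(4)^n.
Try particular s_p(n) = pn + q. Substituting:
  pn + q = 4(p(n-1) + q) - 6n + 6.
Matching the n-coefficient: p = 4p - 6 ⇒ p = 2.
Matching constants: q = -4p + 4q + 6 ⇒ q = \frac{2}{3}.
General: s(n) = A·(4)^n + 2 n + \frac{2}{3}.
Apply s(0) = 5: A + \frac{2}{3} = 5 ⇒ A = \frac{13}{3}.
So s(n) = \frac{13 \cdot 4^{n}}{3} + 2 n + \frac{2}{3}.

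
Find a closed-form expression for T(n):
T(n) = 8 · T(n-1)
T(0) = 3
Pure geometric recurrence with ratio 8.
By induction T(n) = T(0) · (8)^n = 3 \cdot 8^{n}.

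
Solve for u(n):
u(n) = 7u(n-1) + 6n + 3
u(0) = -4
First-order linear with linear forcing.
Homogeneous solution: u_h(n) = A·(7)^n.
Try particular u_p(n) = pn + q. Substituting:
  pn + q = 7(p(n-1) + q) + 6n + 3.
Matching the n-coefficient: p = 7p + 6 ⇒ p = -1.
Matching constants: q = -7p + 7q + 3 ⇒ q = - \frac{5}{3}.
General: u(n) = A·(7)^n - n - \frac{5}{3}.
Apply u(0) = -4: A - \frac{5}{3} = -4 ⇒ A = - \frac{7}{3}.
So u(n) = - \frac{7 \cdot 7^{n}}{3} - n - \frac{5}{3}.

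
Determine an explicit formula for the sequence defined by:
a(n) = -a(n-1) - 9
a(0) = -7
First-order linear non-homogeneous.
Homogeneous solution: a_h(n) = A·(-1)^n.
Try constant particular solution a_p = K: K = -K - 9 ⇒ K = - \frac{9}{2}.
General: a(n) = A·(-1)^n - \frac{9}{2}.
Apply a(0) = -7: A - \frac{9}{2} = -7 ⇒ A = - \frac{5}{2}.
So a(n) = - \frac{5 \left(-1\right)^{n}}{2} - \frac{9}{2}.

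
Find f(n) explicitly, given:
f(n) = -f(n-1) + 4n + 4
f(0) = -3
First-order linear with linear forcing.
Homogeneous solution: f_h(n) = A·(-1)^n.
Try particular f_p(n) = pn + q. Substituting:
  pn + q = -(p(n-1) + q) + 4n + 4.
Matching the n-coefficient: p = -p + 4 ⇒ p = 2.
Matching constants: q = p - q + 4 ⇒ q = 3.
General: f(n) = A·(-1)^n + 2 n + 3.
Apply f(0) = -3: A + 3 = -3 ⇒ A = -6.
So f(n) = - 6 \left(-1\right)^{n} + 2 n + 3.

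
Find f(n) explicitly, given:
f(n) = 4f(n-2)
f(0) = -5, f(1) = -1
Characteristic equation: x² - 4 = 0, which factors as (x - (2))(x - (-2)) = 0.
Roots r₁ = 2, r₂ = -2 (distinct).
General solution: f(n) = A·(2)^n + B·(-2)^n.
From f(0) = -5: A + B = -5.
From f(1) = -1: 2A - 2B = -1.
Solving: A = - \frac{11}{4}, B = - \frac{9}{4}.
So f(n) = - \frac{9 \left(-2\right)^{n}}{4} - \frac{11 \cdot 2^{n}}{4}.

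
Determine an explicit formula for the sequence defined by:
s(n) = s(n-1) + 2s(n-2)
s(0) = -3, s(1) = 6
Characteristic equation: x² - x - 2 = 0, which factors as (x - (2))(x - (-1)) = 0.
Roots r₁ = 2, r₂ = -1 (distinct).
General solution: s(n) = A·(2)^n + B·(-1)^n.
From s(0) = -3: A + B = -3.
From s(1) = 6: 2A - B = 6.
Solving: A = 1, B = -4.
So s(n) = - 4 \left(-1\right)^{n} + 2^{n}.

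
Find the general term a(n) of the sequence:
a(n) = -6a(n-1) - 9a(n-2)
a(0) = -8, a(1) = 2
Characteristic equation: x² + 6x + 9 = 0, which is (x - (-3))².
Repeated root r = -3.
General solution: a(n) = (A + Bn)·(-3)^n.
From a(0) = -8: A = -8.
From a(1) = 2: (A + B)·(-3) = 2 ⇒ B = \frac{22}{3}.
So a(n) = \left(\frac{22 n}{3} - 8\right) \cdot (-3)^n.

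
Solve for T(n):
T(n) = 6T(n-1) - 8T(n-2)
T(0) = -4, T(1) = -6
Characteristic equation: x² - 6x + 8 = 0, which factors as (x - (2))(x - (4)) = 0.
Roots r₁ = 2, r₂ = 4 (distinct).
General solution: T(n) = A·(2)^n + B·(4)^n.
From T(0) = -4: A + B = -4.
From T(1) = -6: 2A + 4B = -6.
Solving: A = -5, B = 1.
So T(n) = - 5 \cdot 2^{n} + 4^{n}.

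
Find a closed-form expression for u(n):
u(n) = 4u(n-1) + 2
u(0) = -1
First-order linear non-homogeneous.
Homogeneous solution: u_h(n) = A·(4)^n.
Try constant particular solution u_p = K: K = 4K + 2 ⇒ K = - \frac{2}{3}.
General: u(n) = A·(4)^n - \frac{2}{3}.
Apply u(0) = -1: A - \frac{2}{3} = -1 ⇒ A = - \frac{1}{3}.
So u(n) = - \frac{4^{n}}{3} - \frac{2}{3}.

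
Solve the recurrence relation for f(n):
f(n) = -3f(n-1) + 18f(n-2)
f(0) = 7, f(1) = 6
Characteristic equation: x² + 3x - 18 = 0, which factors as (x - (-6))(x - (3)) = 0.
Roots r₁ = -6, r₂ = 3 (distinct).
General solution: f(n) = A·(-6)^n + B·(3)^n.
From f(0) = 7: A + B = 7.
From f(1) = 6: -6A + 3B = 6.
Solving: A = \frac{5}{3}, B = \frac{16}{3}.
So f(n) = \frac{5 \left(-6\right)^{n}}{3} + \frac{16 \cdot 3^{n}}{3}.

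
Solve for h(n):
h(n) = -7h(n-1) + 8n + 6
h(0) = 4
First-order linear with linear forcing.
Homogeneous solution: h_h(n) = A·(-7)^n.
Try particular h_p(n) = pn + q. Substituting:
  pn + q = -7(p(n-1) + q) + 8n + 6.
Matching the n-coefficient: p = -7p + 8 ⇒ p = 1.
Matching constants: q = 7p - 7q + 6 ⇒ q = \frac{13}{8}.
General: h(n) = A·(-7)^n + n + \frac{13}{8}.
Apply h(0) = 4: A + \frac{13}{8} = 4 ⇒ A = \frac{19}{8}.
So h(n) = \frac{19 \left(-7\right)^{n}}{8} + n + \frac{13}{8}.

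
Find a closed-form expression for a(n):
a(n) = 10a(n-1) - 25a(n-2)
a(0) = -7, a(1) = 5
Characteristic equation: x² - 10x + 25 = 0, which is (x - (5))².
Repeated root r = 5.
General solution: a(n) = (A + Bn)·(5)^n.
From a(0) = -7: A = -7.
From a(1) = 5: (A + B)·(5) = 5 ⇒ B = 8.
So a(n) = \left(8 n - 7\right) \cdot (5)^n.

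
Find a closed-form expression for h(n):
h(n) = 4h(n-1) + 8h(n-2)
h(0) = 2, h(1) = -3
Characteristic equation: x² - 4x - 8 = 0.
Discriminant Δ = (4)² + 4·(8) = 48.
Roots r₁,₂ = (4 ± √48)/2, so r₁ = 2 + 2 \sqrt{3}, r₂ = 2 - 2 \sqrt{3}.
General solution: h(n) = A·r₁^n + B·r₂^n.
From the initial conditions, A + B = 2 and r₁A + r₂B = -3.
Since r₁ - r₂ = √48: A = (-3 - (2)r₂)/√48 = 1 - \frac{7 \sqrt{3}}{12}, and B = 2 - A = 1 + \frac{7 \sqrt{3}}{12}.
So h(n) = \left(1 - \frac{7 \sqrt{3}}{12}\right)\left(2 + 2 \sqrt{3}\right)^n + \left(1 + \frac{7 \sqrt{3}}{12}\right)\left(2 - 2 \sqrt{3}\right)^n.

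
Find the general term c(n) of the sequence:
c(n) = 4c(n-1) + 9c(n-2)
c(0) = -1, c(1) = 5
Characteristic equation: x² - 4x - 9 = 0.
Discriminant Δ = (4)² + 4·(9) = 52.
Roots r₁,₂ = (4 ± √52)/2, so r₁ = 2 + \sqrt{13}, r₂ = 2 - \sqrt{13}.
General solution: c(n) = A·r₁^n + B·r₂^n.
From the initial conditions, A + B = -1 and r₁A + r₂B = 5.
Since r₁ - r₂ = √52: A = (5 - (-1)r₂)/√52 = - \frac{1}{2} + \frac{7 \sqrt{13}}{26}, and B = -1 - A = - \frac{7 \sqrt{13}}{26} - \frac{1}{2}.
So c(n) = \left(- \frac{1}{2} + \frac{7 \sqrt{13}}{26}\right)\left(2 + \sqrt{13}\right)^n + \left(- \frac{7 \sqrt{13}}{26} - \frac{1}{2}\right)\left(2 - \sqrt{13}\right)^n.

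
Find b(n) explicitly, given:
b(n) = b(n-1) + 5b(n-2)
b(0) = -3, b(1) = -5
Characteristic equation: x² - x - 5 = 0.
Discriminant Δ = (1)² + 4·(5) = 21.
Roots r₁,₂ = (1 ± √21)/2, so r₁ = \frac{1}{2} + \frac{\sqrt{21}}{2}, r₂ = \frac{1}{2} - \frac{\sqrt{21}}{2}.
General solution: b(n) = A·r₁^n + B·r₂^n.
From the initial conditions, A + B = -3 and r₁A + r₂B = -5.
Since r₁ - r₂ = √21: A = (-5 - (-3)r₂)/√21 = - \frac{3}{2} - \frac{\sqrt{21}}{6}, and B = -3 - A = - \frac{3}{2} + \frac{\sqrt{21}}{6}.
So b(n) = \left(- \frac{3}{2} - \frac{\sqrt{21}}{6}\right)\left(\frac{1}{2} + \frac{\sqrt{21}}{2}\right)^n + \left(- \frac{3}{2} + \frac{\sqrt{21}}{6}\right)\left(\frac{1}{2} - \frac{\sqrt{21}}{2}\right)^n.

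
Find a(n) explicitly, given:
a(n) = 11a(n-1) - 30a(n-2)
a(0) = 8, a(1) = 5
Characteristic equation: x² - 11x + 30 = 0, which factors as (x - (6))(x - (5)) = 0.
Roots r₁ = 6, r₂ = 5 (distinct).
General solution: a(n) = A·(6)^n + B·(5)^n.
From a(0) = 8: A + B = 8.
From a(1) = 5: 6A + 5B = 5.
Solving: A = -35, B = 43.
So a(n) = 43 \cdot 5^{n} - 35 \cdot 6^{n}.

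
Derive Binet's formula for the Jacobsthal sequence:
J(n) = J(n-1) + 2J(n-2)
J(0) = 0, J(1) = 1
This is the Jacobsthal sequence.
Characteristic equation: x² - x - 2 = 0; roots r₁ = 2, r₂ = -1.
General: J(n) = A·r₁^n + B·r₂^n. Solving with J(0)=0, J(1)=1 gives A = \frac{1}{3}, B = - \frac{1}{3}.
So J(n) = - \frac{\left(-1\right)^{n}}{3} + \frac{2^{n}}{3}.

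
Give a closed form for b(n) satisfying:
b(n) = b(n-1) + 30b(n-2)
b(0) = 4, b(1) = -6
Characteristic equation: x² - x - 30 = 0, which factors as (x - (-5))(x - (6)) = 0.
Roots r₁ = -5, r₂ = 6 (distinct).
General solution: b(n) = A·(-5)^n + B·(6)^n.
From b(0) = 4: A + B = 4.
From b(1) = -6: -5A + 6B = -6.
Solving: A = \frac{30}{11}, B = \frac{14}{11}.
So b(n) = \frac{30 \left(-5\right)^{n}}{11} + \frac{14 \cdot 6^{n}}{11}.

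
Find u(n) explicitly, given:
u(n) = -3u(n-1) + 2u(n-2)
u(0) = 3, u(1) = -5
Characteristic equation: x² + 3x - 2 = 0.
Discriminant Δ = (-3)² + 4·(2) = 17.
Roots r₁,₂ = (-3 ± √17)/2, so r₁ = - \frac{3}{2} + \frac{\sqrt{17}}{2}, r₂ = - \frac{\sqrt{17}}{2} - \frac{3}{2}.
General solution: u(n) = A·r₁^n + B·r₂^n.
From the initial conditions, A + B = 3 and r₁A + r₂B = -5.
Since r₁ - r₂ = √17: A = (-5 - (3)r₂)/√17 = \frac{3}{2} - \frac{\sqrt{17}}{34}, and B = 3 - A = \frac{\sqrt{17}}{34} + \frac{3}{2}.
So u(n) = \left(\frac{3}{2} - \frac{\sqrt{17}}{34}\right)\left(- \frac{3}{2} + \frac{\sqrt{17}}{2}\right)^n + \left(\frac{\sqrt{17}}{34} + \frac{3}{2}\right)\left(- \frac{\sqrt{17}}{2} - \frac{3}{2}\right)^n.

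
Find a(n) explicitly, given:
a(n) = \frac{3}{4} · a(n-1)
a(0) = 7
Pure geometric recurrence with ratio \frac{3}{4}.
By induction a(n) = a(0) · (\frac{3}{4})^n = 7 \left(\frac{3}{4}\right)^{n}.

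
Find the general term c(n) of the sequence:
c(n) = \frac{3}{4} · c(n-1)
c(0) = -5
Pure geometric recurrence with ratio \frac{3}{4}.
By induction c(n) = c(0) · (\frac{3}{4})^n = - 5 \left(\frac{3}{4}\right)^{n}.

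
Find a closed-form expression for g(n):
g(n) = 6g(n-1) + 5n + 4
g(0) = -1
First-order linear with linear forcing.
Homogeneous solution: g_h(n) = A·(6)^n.
Try particular g_p(n) = pn + q. Substituting:
  pn + q = 6(p(n-1) + q) + 5n + 4.
Matching the n-coefficient: p = 6p + 5 ⇒ p = -1.
Matching constants: q = -6p + 6q + 4 ⇒ q = -2.
General: g(n) = A·(6)^n - n - 2.
Apply g(0) = -1: A - 2 = -1 ⇒ A = 1.
So g(n) = 6^{n} - n - 2.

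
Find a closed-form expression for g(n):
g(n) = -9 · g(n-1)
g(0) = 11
Pure geometric recurrence with ratio -9.
By induction g(n) = g(0) · (-9)^n = 11 \left(-9\right)^{n}.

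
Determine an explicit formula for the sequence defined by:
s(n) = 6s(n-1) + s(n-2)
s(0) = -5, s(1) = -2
Characteristic equation: x² - 6x - 1 = 0.
Discriminant Δ = (6)² + 4·(1) = 40.
Roots r₁,₂ = (6 ± √40)/2, so r₁ = 3 + \sqrt{10}, r₂ = 3 - \sqrt{10}.
General solution: s(n) = A·r₁^n + B·r₂^n.
From the initial conditions, A + B = -5 and r₁A + r₂B = -2.
Since r₁ - r₂ = √40: A = (-2 - (-5)r₂)/√40 = - \frac{5}{2} + \frac{13 \sqrt{10}}{20}, and B = -5 - A = - \frac{5}{2} - \frac{13 \sqrt{10}}{20}.
So s(n) = \left(- \frac{5}{2} + \frac{13 \sqrt{10}}{20}\right)\left(3 + \sqrt{10}\right)^n + \left(- \frac{5}{2} - \frac{13 \sqrt{10}}{20}\right)\left(3 - \sqrt{10}\right)^n.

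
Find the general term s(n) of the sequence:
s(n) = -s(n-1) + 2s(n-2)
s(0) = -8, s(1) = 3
Characteristic equation: x² + x - 2 = 0, which factors as (x - (1))(x - (-2)) = 0.
Roots r₁ = 1, r₂ = -2 (distinct).
General solution: s(n) = A·(1)^n + B·(-2)^n.
From s(0) = -8: A + B = -8.
From s(1) = 3: A - 2B = 3.
Solving: A = - \frac{13}{3}, B = - \frac{11}{3}.
So s(n) = - \frac{11 \left(-2\right)^{n}}{3} - \frac{13}{3}.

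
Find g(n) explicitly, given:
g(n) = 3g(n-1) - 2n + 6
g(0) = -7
First-order linear with linear forcing.
Homogeneous solution: g_h(n) = A·(3)^n.
Try particular g_p(n) = pn + q. Substituting:
  pn + q = 3(p(n-1) + q) - 2n + 6.
Matching the n-coefficient: p = 3p - 2 ⇒ p = 1.
Matching constants: q = -3p + 3q + 6 ⇒ q = - \frac{3}{2}.
General: g(n) = A·(3)^n + n - \frac{3}{2}.
Apply g(0) = -7: A - \frac{3}{2} = -7 ⇒ A = - \frac{11}{2}.
So g(n) = - \frac{11 \cdot 3^{n}}{2} + n - \frac{3}{2}.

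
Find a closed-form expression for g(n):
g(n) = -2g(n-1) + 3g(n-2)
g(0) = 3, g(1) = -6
Characteristic equation: x² + 2x - 3 = 0, which factors as (x - (1))(x - (-3)) = 0.
Roots r₁ = 1, r₂ = -3 (distinct).
General solution: g(n) = A·(1)^n + B·(-3)^n.
From g(0) = 3: A + B = 3.
From g(1) = -6: A - 3B = -6.
Solving: A = \frac{3}{4}, B = \frac{9}{4}.
So g(n) = \frac{9 \left(-3\right)^{n}}{4} + \frac{3}{4}.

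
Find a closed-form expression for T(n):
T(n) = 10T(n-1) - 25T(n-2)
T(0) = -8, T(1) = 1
Characteristic equation: x² - 10x + 25 = 0, which is (x - (5))².
Repeated root r = 5.
General solution: T(n) = (A + Bn)·(5)^n.
From T(0) = -8: A = -8.
From T(1) = 1: (A + B)·(5) = 1 ⇒ B = \frac{41}{5}.
So T(n) = \left(\frac{41 n}{5} - 8\right) \cdot (5)^n.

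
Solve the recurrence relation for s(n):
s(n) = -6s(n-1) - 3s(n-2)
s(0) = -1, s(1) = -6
Characteristic equation: x² + 6x + 3 = 0.
Discriminant Δ = (-6)² + 4·(-3) = 24.
Roots r₁,₂ = (-6 ± √24)/2, so r₁ = -3 + \sqrt{6}, r₂ = -3 - \sqrt{6}.
General solution: s(n) = A·r₁^n + B·r₂^n.
From the initial conditions, A + B = -1 and r₁A + r₂B = -6.
Since r₁ - r₂ = √24: A = (-6 - (-1)r₂)/√24 = - \frac{3 \sqrt{6}}{4} - \frac{1}{2}, and B = -1 - A = - \frac{1}{2} + \frac{3 \sqrt{6}}{4}.
So s(n) = \left(- \frac{3 \sqrt{6}}{4} - \frac{1}{2}\right)\left(-3 + \sqrt{6}\right)^n + \left(- \frac{1}{2} + \frac{3 \sqrt{6}}{4}\right)\left(-3 - \sqrt{6}\right)^n.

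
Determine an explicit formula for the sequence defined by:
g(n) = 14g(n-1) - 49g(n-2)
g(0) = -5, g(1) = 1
Characteristic equation: x² - 14x + 49 = 0, which is (x - (7))².
Repeated root r = 7.
General solution: g(n) = (A + Bn)·(7)^n.
From g(0) = -5: A = -5.
From g(1) = 1: (A + B)·(7) = 1 ⇒ B = \frac{36}{7}.
So g(n) = \left(\frac{36 n}{7} - 5\right) \cdot (7)^n.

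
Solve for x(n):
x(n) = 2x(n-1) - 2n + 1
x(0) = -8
First-order linear with linear forcing.
Homogeneous solution: x_h(n) = A·(2)^n.
Try particular x_p(n) = pn + q. Substituting:
  pn + q = 2(p(n-1) + q) - 2n + 1.
Matching the n-coefficient: p = 2p - 2 ⇒ p = 2.
Matching constants: q = -2p + 2q + 1 ⇒ q = 3.
General: x(n) = A·(2)^n + 2 n + 3.
Apply x(0) = -8: A + 3 = -8 ⇒ A = -11.
So x(n) = - 11 \cdot 2^{n} + 2 n + 3.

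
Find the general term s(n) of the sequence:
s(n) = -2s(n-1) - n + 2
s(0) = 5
First-order linear with linear forcing.
Homogeneous solution: s_h(n) = A·(-2)^n.
Try particular s_p(n) = pn + q. Substituting:
  pn + q = -2(p(n-1) + q) - n + 2.
Matching the n-coefficient: p = -2p - 1 ⇒ p = - \frac{1}{3}.
Matching constants: q = 2p - 2q + 2 ⇒ q = \frac{4}{9}.
General: s(n) = A·(-2)^n - \frac{n}{3} + \frac{4}{9}.
Apply s(0) = 5: A + \frac{4}{9} = 5 ⇒ A = \frac{41}{9}.
So s(n) = \frac{41 \left(-2\right)^{n}}{9} - \frac{n}{3} + \frac{4}{9}.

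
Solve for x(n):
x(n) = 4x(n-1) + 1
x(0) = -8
First-order linear non-homogeneous.
Homogeneous solution: x_h(n) = A·(4)^n.
Try constant particular solution x_p = K: K = 4K + 1 ⇒ K = - \frac{1}{3}.
General: x(n) = A·(4)^n - \frac{1}{3}.
Apply x(0) = -8: A - \frac{1}{3} = -8 ⇒ A = - \frac{23}{3}.
So x(n) = - \frac{23 \cdot 4^{n}}{3} - \frac{1}{3}.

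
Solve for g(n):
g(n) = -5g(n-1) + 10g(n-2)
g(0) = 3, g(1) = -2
Characteristic equation: x² + 5x - 10 = 0.
Discriminant Δ = (-5)² + 4·(10) = 65.
Roots r₁,₂ = (-5 ± √65)/2, so r₁ = - \frac{5}{2} + \frac{\sqrt{65}}{2}, r₂ = - \frac{\sqrt{65}}{2} - \frac{5}{2}.
General solution: g(n) = A·r₁^n + B·r₂^n.
From the initial conditions, A + B = 3 and r₁A + r₂B = -2.
Since r₁ - r₂ = √65: A = (-2 - (3)r₂)/√65 = \frac{11 \sqrt{65}}{130} + \frac{3}{2}, and B = 3 - A = \frac{3}{2} - \frac{11 \sqrt{65}}{130}.
So g(n) = \left(\frac{11 \sqrt{65}}{130} + \frac{3}{2}\right)\left(- \frac{5}{2} + \frac{\sqrt{65}}{2}\right)^n + \left(\frac{3}{2} - \frac{11 \sqrt{65}}{130}\right)\left(- \frac{\sqrt{65}}{2} - \frac{5}{2}\right)^n.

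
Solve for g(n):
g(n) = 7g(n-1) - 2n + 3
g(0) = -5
First-order linear with linear forcing.
Homogeneous solution: g_h(n) = A·(7)^n.
Try particular g_p(n) = pn + q. Substituting:
  pn + q = 7(p(n-1) + q) - 2n + 3.
Matching the n-coefficient: p = 7p - 2 ⇒ p = \frac{1}{3}.
Matching constants: q = -7p + 7q + 3 ⇒ q = - \frac{1}{9}.
General: g(n) = A·(7)^n + \frac{n}{3} - \frac{1}{9}.
Apply g(0) = -5: A - \frac{1}{9} = -5 ⇒ A = - \frac{44}{9}.
So g(n) = - \frac{44 \cdot 7^{n}}{9} + \frac{n}{3} - \frac{1}{9}.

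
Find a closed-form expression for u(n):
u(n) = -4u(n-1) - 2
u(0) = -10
First-order linear non-homogeneous.
Homogeneous solution: u_h(n) = A·(-4)^n.
Try constant particular solution u_p = K: K = -4K - 2 ⇒ K = - \frac{2}{5}.
General: u(n) = A·(-4)^n - \frac{2}{5}.
Apply u(0) = -10: A - \frac{2}{5} = -10 ⇒ A = - \frac{48}{5}.
So u(n) = - \frac{48 \left(-4\right)^{n}}{5} - \frac{2}{5}.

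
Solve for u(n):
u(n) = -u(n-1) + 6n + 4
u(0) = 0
First-order linear with linear forcing.
Homogeneous solution: u_h(n) = A·(-1)^n.
Try particular u_p(n) = pn + q. Substituting:
  pn + q = -(p(n-1) + q) + 6n + 4.
Matching the n-coefficient: p = -p + 6 ⇒ p = 3.
Matching constants: q = p - q + 4 ⇒ q = \frac{7}{2}.
General: u(n) = A·(-1)^n + 3 n + \frac{7}{2}.
Apply u(0) = 0: A + \frac{7}{2} = 0 ⇒ A = - \frac{7}{2}.
So u(n) = - \frac{7 \left(-1\right)^{n}}{2} + 3 n + \frac{7}{2}.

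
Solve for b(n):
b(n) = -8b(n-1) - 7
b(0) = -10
First-order linear non-homogeneous.
Homogeneous solution: b_h(n) = A·(-8)^n.
Try constant particular solution b_p = K: K = -8K - 7 ⇒ K = - \frac{7}{9}.
General: b(n) = A·(-8)^n - \frac{7}{9}.
Apply b(0) = -10: A - \frac{7}{9} = -10 ⇒ A = - \frac{83}{9}.
So b(n) = - \frac{83 \left(-8\right)^{n}}{9} - \frac{7}{9}.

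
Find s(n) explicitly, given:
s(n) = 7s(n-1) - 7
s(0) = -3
First-order linear non-homogeneous.
Homogeneous solution: s_h(n) = A·(7)^n.
Try constant particular solution s_p = K: K = 7K - 7 ⇒ K = \frac{7}{6}.
General: s(n) = A·(7)^n + \frac{7}{6}.
Apply s(0) = -3: A + \frac{7}{6} = -3 ⇒ A = - \frac{25}{6}.
So s(n) = \frac{7}{6} - \frac{25 \cdot 7^{n}}{6}.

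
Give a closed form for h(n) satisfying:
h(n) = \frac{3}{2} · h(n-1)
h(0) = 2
Pure geometric recurrence with ratio \frac{3}{2}.
By induction h(n) = h(0) · (\frac{3}{2})^n = 2 \left(\frac{3}{2}\right)^{n}.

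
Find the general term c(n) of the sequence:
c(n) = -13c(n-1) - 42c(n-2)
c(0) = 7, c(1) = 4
Characteristic equation: x² + 13x + 42 = 0, which factors as (x - (-7))(x - (-6)) = 0.
Roots r₁ = -7, r₂ = -6 (distinct).
General solution: c(n) = A·(-7)^n + B·(-6)^n.
From c(0) = 7: A + B = 7.
From c(1) = 4: -7A - 6B = 4.
Solving: A = -46, B = 53.
So c(n) = 53 \left(-6\right)^{n} - 46 \left(-7\right)^{n}.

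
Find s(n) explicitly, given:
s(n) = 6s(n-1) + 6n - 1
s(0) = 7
First-order linear with linear forcing.
Homogeneous solution: s_h(n) = A·(6)^n.
Try particular s_p(n) = pn + q. Substituting:
  pn + q = 6(p(n-1) + q) + 6n - 1.
Matching the n-coefficient: p = 6p + 6 ⇒ p = - \frac{6}{5}.
Matching constants: q = -6p + 6q - 1 ⇒ q = - \frac{31}{25}.
General: s(n) = A·(6)^n - \frac{6 n}{5} - \frac{31}{25}.
Apply s(0) = 7: A - \frac{31}{25} = 7 ⇒ A = \frac{206}{25}.
So s(n) = \frac{206 \cdot 6^{n}}{25} - \frac{6 n}{5} - \frac{31}{25}.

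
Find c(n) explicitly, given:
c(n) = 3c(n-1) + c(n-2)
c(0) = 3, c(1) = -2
Characteristic equation: x² - 3x - 1 = 0.
Discriminant Δ = (3)² + 4·(1) = 13.
Roots r₁,₂ = (3 ± √13)/2, so r₁ = \frac{3}{2} + \frac{\sqrt{13}}{2}, r₂ = \frac{3}{2} - \frac{\sqrt{13}}{2}.
General solution: c(n) = A·r₁^n + B·r₂^n.
From the initial conditions, A + B = 3 and r₁A + r₂B = -2.
Since r₁ - r₂ = √13: A = (-2 - (3)r₂)/√13 = \frac{3}{2} - \frac{\sqrt{13}}{2}, and B = 3 - A = \frac{3}{2} + \frac{\sqrt{13}}{2}.
So c(n) = \left(\frac{3}{2} - \frac{\sqrt{13}}{2}\right)\left(\frac{3}{2} + \frac{\sqrt{13}}{2}\right)^n + \left(\frac{3}{2} + \frac{\sqrt{13}}{2}\right)\left(\frac{3}{2} - \frac{\sqrt{13}}{2}\right)^n.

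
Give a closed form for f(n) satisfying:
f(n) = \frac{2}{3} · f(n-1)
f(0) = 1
Pure geometric recurrence with ratio \frac{2}{3}.
By induction f(n) = f(0) · (\frac{2}{3})^n = \left(\frac{2}{3}\right)^{n}.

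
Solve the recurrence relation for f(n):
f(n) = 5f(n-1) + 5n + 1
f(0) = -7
First-order linear with linear forcing.
Homogeneous solution: f_h(n) = A·(5)^n.
Try particular f_p(n) = pn + q. Substituting:
  pn + q = 5(p(n-1) + q) + 5n + 1.
Matching the n-coefficient: p = 5p + 5 ⇒ p = - \frac{5}{4}.
Matching constants: q = -5p + 5q + 1 ⇒ q = - \frac{29}{16}.
General: f(n) = A·(5)^n - \frac{5 n}{4} - \frac{29}{16}.
Apply f(0) = -7: A - \frac{29}{16} = -7 ⇒ A = - \frac{83}{16}.
So f(n) = - \frac{83 \cdot 5^{n}}{16} - \frac{5 n}{4} - \frac{29}{16}.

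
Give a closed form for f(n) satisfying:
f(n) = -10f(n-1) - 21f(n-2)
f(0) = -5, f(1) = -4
Characteristic equation: x² + 10x + 21 = 0, which factors as (x - (-7))(x - (-3)) = 0.
Roots r₁ = -7, r₂ = -3 (distinct).
General solution: f(n) = A·(-7)^n + B·(-3)^n.
From f(0) = -5: A + B = -5.
From f(1) = -4: -7A - 3B = -4.
Solving: A = \frac{19}{4}, B = - \frac{39}{4}.
So f(n) = - \frac{39 \left(-3\right)^{n}}{4} + \frac{19 \left(-7\right)^{n}}{4}.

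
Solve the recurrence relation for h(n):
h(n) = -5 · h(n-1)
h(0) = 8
Pure geometric recurrence with ratio -5.
By induction h(n) = h(0) · (-5)^n = 8 \left(-5\right)^{n}.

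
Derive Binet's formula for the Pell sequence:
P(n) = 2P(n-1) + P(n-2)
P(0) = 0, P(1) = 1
This is the Pell sequence.
Characteristic equation: x² - 2x - 1 = 0; roots r₁ = 1 + \sqrt{2}, r₂ = 1 - \sqrt{2}.
General: P(n) = A·r₁^n + B·r₂^n. Solving with P(0)=0, P(1)=1 gives A = \frac{\sqrt{2}}{4}, B = - \frac{\sqrt{2}}{4}.
So P(n) = \frac{\sqrt{2} \left(- \left(1 - \sqrt{2}\right)^{n} + \left(1 + \sqrt{2}\right)^{n}\right)}{4}.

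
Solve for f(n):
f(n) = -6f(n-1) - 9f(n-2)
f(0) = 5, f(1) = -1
Characteristic equation: x² + 6x + 9 = 0, which is (x - (-3))².
Repeated root r = -3.
General solution: f(n) = (A + Bn)·(-3)^n.
From f(0) = 5: A = 5.
From f(1) = -1: (A + B)·(-3) = -1 ⇒ B = - \frac{14}{3}.
So f(n) = \left(5 - \frac{14 n}{3}\right) \cdot (-3)^n.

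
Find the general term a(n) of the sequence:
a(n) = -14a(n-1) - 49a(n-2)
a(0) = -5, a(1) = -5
Characteristic equation: x² + 14x + 49 = 0, which is (x - (-7))².
Repeated root r = -7.
General solution: a(n) = (A + Bn)·(-7)^n.
From a(0) = -5: A = -5.
From a(1) = -5: (A + B)·(-7) = -5 ⇒ B = \frac{40}{7}.
So a(n) = \left(\frac{40 n}{7} - 5\right) \cdot (-7)^n.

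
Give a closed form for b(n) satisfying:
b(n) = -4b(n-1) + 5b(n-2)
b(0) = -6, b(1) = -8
Characteristic equation: x² + 4x - 5 = 0, which factors as (x - (1))(x - (-5)) = 0.
Roots r₁ = 1, r₂ = -5 (distinct).
General solution: b(n) = A·(1)^n + B·(-5)^n.
From b(0) = -6: A + B = -6.
From b(1) = -8: A - 5B = -8.
Solving: A = - \frac{19}{3}, B = \frac{1}{3}.
So b(n) = \frac{\left(-5\right)^{n}}{3} - \frac{19}{3}.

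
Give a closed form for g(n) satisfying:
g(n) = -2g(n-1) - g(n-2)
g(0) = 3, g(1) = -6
Characteristic equation: x² + 2x + 1 = 0, which is (x - (-1))².
Repeated root r = -1.
General solution: g(n) = (A + Bn)·(-1)^n.
From g(0) = 3: A = 3.
From g(1) = -6: (A + B)·(-1) = -6 ⇒ B = 3.
So g(n) = \left(3 n + 3\right) \cdot (-1)^n.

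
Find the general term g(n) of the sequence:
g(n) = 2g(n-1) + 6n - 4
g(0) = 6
First-order linear with linear forcing.
Homogeneous solution: g_h(n) = A·(2)^n.
Try particular g_p(n) = pn + q. Substituting:
  pn + q = 2(p(n-1) + q) + 6n - 4.
Matching the n-coefficient: p = 2p + 6 ⇒ p = -6.
Matching constants: q = -2p + 2q - 4 ⇒ q = -8.
General: g(n) = A·(2)^n - 6 n - 8.
Apply g(0) = 6: A - 8 = 6 ⇒ A = 14.
So g(n) = 14 \cdot 2^{n} - 6 n - 8.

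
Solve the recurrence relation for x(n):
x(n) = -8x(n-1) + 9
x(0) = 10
First-order linear non-homogeneous.
Homogeneous solution: x_h(n) = A·(-8)^n.
Try constant particular solution x_p = K: K = -8K + 9 ⇒ K = 1.
General: x(n) = A·(-8)^n + 1.
Apply x(0) = 10: A + 1 = 10 ⇒ A = 9.
So x(n) = 9 \left(-8\right)^{n} + 1.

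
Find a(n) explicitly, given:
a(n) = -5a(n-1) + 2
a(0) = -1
First-order linear non-homogeneous.
Homogeneous solution: a_h(n) = A·(-5)^n.
Try constant particular solution a_p = K: K = -5K + 2 ⇒ K = \frac{1}{3}.
General: a(n) = A·(-5)^n + \frac{1}{3}.
Apply a(0) = -1: A + \frac{1}{3} = -1 ⇒ A = - \frac{4}{3}.
So a(n) = \frac{1}{3} - \frac{4 \left(-5\right)^{n}}{3}.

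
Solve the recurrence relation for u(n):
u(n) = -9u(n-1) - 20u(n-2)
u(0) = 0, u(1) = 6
Characteristic equation: x² + 9x + 20 = 0, which factors as (x - (-4))(x - (-5)) = 0.
Roots r₁ = -4, r₂ = -5 (distinct).
General solution: u(n) = A·(-4)^n + B·(-5)^n.
From u(0) = 0: A + B = 0.
From u(1) = 6: -4A - 5B = 6.
Solving: A = 6, B = -6.
So u(n) = 6 \left(-4\right)^{n} - 6 \left(-5\right)^{n}.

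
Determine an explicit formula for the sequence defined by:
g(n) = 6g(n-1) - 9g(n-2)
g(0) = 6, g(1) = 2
Characteristic equation: x² - 6x + 9 = 0, which is (x - (3))².
Repeated root r = 3.
General solution: g(n) = (A + Bn)·(3)^n.
From g(0) = 6: A = 6.
From g(1) = 2: (A + B)·(3) = 2 ⇒ B = - \frac{16}{3}.
So g(n) = \left(6 - \frac{16 n}{3}\right) \cdot (3)^n.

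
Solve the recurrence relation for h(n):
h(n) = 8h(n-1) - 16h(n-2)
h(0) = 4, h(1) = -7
Characteristic equation: x² - 8x + 16 = 0, which is (x - (4))².
Repeated root r = 4.
General solution: h(n) = (A + Bn)·(4)^n.
From h(0) = 4: A = 4.
From h(1) = -7: (A + B)·(4) = -7 ⇒ B = - \frac{23}{4}.
So h(n) = \left(4 - \frac{23 n}{4}\right) \cdot (4)^n.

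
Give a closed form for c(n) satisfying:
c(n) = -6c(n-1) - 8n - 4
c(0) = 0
First-order linear with linear forcing.
Homogeneous solution: c_h(n) = A·(-6)^n.
Try particular c_p(n) = pn + q. Substituting:
  pn + q = -6(p(n-1) + q) - 8n - 4.
Matching the n-coefficient: p = -6p - 8 ⇒ p = - \frac{8}{7}.
Matching constants: q = 6p - 6q - 4 ⇒ q = - \frac{76}{49}.
General: c(n) = A·(-6)^n - \frac{8 n}{7} - \frac{76}{49}.
Apply c(0) = 0: A - \frac{76}{49} = 0 ⇒ A = \frac{76}{49}.
So c(n) = \frac{76 \left(-6\right)^{n}}{49} - \frac{8 n}{7} - \frac{76}{49}.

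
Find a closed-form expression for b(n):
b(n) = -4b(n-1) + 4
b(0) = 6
First-order linear non-homogeneous.
Homogeneous solution: b_h(n) = A·(-4)^n.
Try constant particular solution b_p = K: K = -4K + 4 ⇒ K = \frac{4}{5}.
General: b(n) = A·(-4)^n + \frac{4}{5}.
Apply b(0) = 6: A + \frac{4}{5} = 6 ⇒ A = \frac{26}{5}.
So b(n) = \frac{26 \left(-4\right)^{n}}{5} + \frac{4}{5}.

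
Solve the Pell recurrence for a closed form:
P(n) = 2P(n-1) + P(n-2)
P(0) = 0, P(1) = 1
This is the Pell sequence.
Characteristic equation: x² - 2x - 1 = 0; roots r₁ = 1 + \sqrt{2}, r₂ = 1 - \sqrt{2}.
General: P(n) = A·r₁^n + B·r₂^n. Solving with P(0)=0, P(1)=1 gives A = \frac{\sqrt{2}}{4}, B = - \frac{\sqrt{2}}{4}.
So P(n) = \frac{\sqrt{2} \left(- \left(1 - \sqrt{2}\right)^{n} + \left(1 + \sqrt{2}\right)^{n}\right)}{4}.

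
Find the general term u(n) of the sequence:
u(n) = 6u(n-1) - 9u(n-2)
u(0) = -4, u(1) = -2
Characteristic equation: x² - 6x + 9 = 0, which is (x - (3))².
Repeated root r = 3.
General solution: u(n) = (A + Bn)·(3)^n.
From u(0) = -4: A = -4.
From u(1) = -2: (A + B)·(3) = -2 ⇒ B = \frac{10}{3}.
So u(n) = \left(\frac{10 n}{3} - 4\right) \cdot (3)^n.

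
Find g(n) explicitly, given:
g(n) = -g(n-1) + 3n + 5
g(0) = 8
First-order linear with linear forcing.
Homogeneous solution: g_h(n) = A·(-1)^n.
Try particular g_p(n) = pn + q. Substituting:
  pn + q = -(p(n-1) + q) + 3n + 5.
Matching the n-coefficient: p = -p + 3 ⇒ p = \frac{3}{2}.
Matching constants: q = p - q + 5 ⇒ q = \frac{13}{4}.
General: g(n) = A·(-1)^n + \frac{3 n}{2} + \frac{13}{4}.
Apply g(0) = 8: A + \frac{13}{4} = 8 ⇒ A = \frac{19}{4}.
So g(n) = \frac{19 \left(-1\right)^{n}}{4} + \frac{3 n}{2} + \frac{13}{4}.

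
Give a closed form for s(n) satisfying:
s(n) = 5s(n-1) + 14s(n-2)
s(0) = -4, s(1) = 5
Characteristic equation: x² - 5x - 14 = 0, which factors as (x - (7))(x - (-2)) = 0.
Roots r₁ = 7, r₂ = -2 (distinct).
General solution: s(n) = A·(7)^n + B·(-2)^n.
From s(0) = -4: A + B = -4.
From s(1) = 5: 7A - 2B = 5.
Solving: A = - \frac{1}{3}, B = - \frac{11}{3}.
So s(n) = - \frac{11 \left(-2\right)^{n}}{3} - \frac{7^{n}}{3}.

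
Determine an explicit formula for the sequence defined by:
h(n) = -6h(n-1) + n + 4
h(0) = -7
First-order linear with linear forcing.
Homogeneous solution: h_h(n) = A·(-6)^n.
Try particular h_p(n) = pn + q. Substituting:
  pn + q = -6(p(n-1) + q) + n + 4.
Matching the n-coefficient: p = -6p + 1 ⇒ p = \frac{1}{7}.
Matching constants: q = 6p - 6q + 4 ⇒ q = \frac{34}{49}.
General: h(n) = A·(-6)^n + \frac{n}{7} + \frac{34}{49}.
Apply h(0) = -7: A + \frac{34}{49} = -7 ⇒ A = - \frac{377}{49}.
So h(n) = - \frac{377 \left(-6\right)^{n}}{49} + \frac{n}{7} + \frac{34}{49}.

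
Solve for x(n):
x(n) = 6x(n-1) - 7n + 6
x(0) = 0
First-order linear with linear forcing.
Homogeneous solution: x_h(n) = A·(6)^n.
Try particular x_p(n) = pn + q. Substituting:
  pn + q = 6(p(n-1) + q) - 7n + 6.
Matching the n-coefficient: p = 6p - 7 ⇒ p = \frac{7}{5}.
Matching constants: q = -6p + 6q + 6 ⇒ q = \frac{12}{25}.
General: x(n) = A·(6)^n + \frac{7 n}{5} + \frac{12}{25}.
Apply x(0) = 0: A + \frac{12}{25} = 0 ⇒ A = - \frac{12}{25}.
So x(n) = - \frac{12 \cdot 6^{n}}{25} + \frac{7 n}{5} + \frac{12}{25}.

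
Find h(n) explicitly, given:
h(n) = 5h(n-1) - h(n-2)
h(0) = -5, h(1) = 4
Characteristic equation: x² - 5x + 1 = 0.
Discriminant Δ = (5)² + 4·(-1) = 21.
Roots r₁,₂ = (5 ± √21)/2, so r₁ = \frac{\sqrt{21}}{2} + \frac{5}{2}, r₂ = \frac{5}{2} - \frac{\sqrt{21}}{2}.
General solution: h(n) = A·r₁^n + B·r₂^n.
From the initial conditions, A + B = -5 and r₁A + r₂B = 4.
Since r₁ - r₂ = √21: A = (4 - (-5)r₂)/√21 = - \frac{5}{2} + \frac{11 \sqrt{21}}{14}, and B = -5 - A = - \frac{11 \sqrt{21}}{14} - \frac{5}{2}.
So h(n) = \left(- \frac{5}{2} + \frac{11 \sqrt{21}}{14}\right)\left(\frac{\sqrt{21}}{2} + \frac{5}{2}\right)^n + \left(- \frac{11 \sqrt{21}}{14} - \frac{5}{2}\right)\left(\frac{5}{2} - \frac{\sqrt{21}}{2}\right)^n.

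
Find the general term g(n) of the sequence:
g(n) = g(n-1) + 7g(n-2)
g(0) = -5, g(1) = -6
Characteristic equation: x² - x - 7 = 0.
Discriminant Δ = (1)² + 4·(7) = 29.
Roots r₁,₂ = (1 ± √29)/2, so r₁ = \frac{1}{2} + \frac{\sqrt{29}}{2}, r₂ = \frac{1}{2} - \frac{\sqrt{29}}{2}.
General solution: g(n) = A·r₁^n + B·r₂^n.
From the initial conditions, A + B = -5 and r₁A + r₂B = -6.
Since r₁ - r₂ = √29: A = (-6 - (-5)r₂)/√29 = - \frac{5}{2} - \frac{7 \sqrt{29}}{58}, and B = -5 - A = - \frac{5}{2} + \frac{7 \sqrt{29}}{58}.
So g(n) = \left(- \frac{5}{2} - \frac{7 \sqrt{29}}{58}\right)\left(\frac{1}{2} + \frac{\sqrt{29}}{2}\right)^n + \left(- \frac{5}{2} + \frac{7 \sqrt{29}}{58}\right)\left(\frac{1}{2} - \frac{\sqrt{29}}{2}\right)^n.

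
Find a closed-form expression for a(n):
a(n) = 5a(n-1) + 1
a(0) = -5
First-order linear non-homogeneous.
Homogeneous solution: a_h(n) = A·(5)^n.
Try constant particular solution a_p = K: K = 5K + 1 ⇒ K = - \frac{1}{4}.
General: a(n) = A·(5)^n - \frac{1}{4}.
Apply a(0) = -5: A - \frac{1}{4} = -5 ⇒ A = - \frac{19}{4}.
So a(n) = - \frac{19 \cdot 5^{n}}{4} - \frac{1}{4}.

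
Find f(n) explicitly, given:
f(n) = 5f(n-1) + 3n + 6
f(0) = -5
First-order linear with linear forcing.
Homogeneous solution: f_h(n) = A·(5)^n.
Try particular f_p(n) = pn + q. Substituting:
  pn + q = 5(p(n-1) + q) + 3n + 6.
Matching the n-coefficient: p = 5p + 3 ⇒ p = - \frac{3}{4}.
Matching constants: q = -5p + 5q + 6 ⇒ q = - \frac{39}{16}.
General: f(n) = A·(5)^n - \frac{3 n}{4} - \frac{39}{16}.
Apply f(0) = -5: A - \frac{39}{16} = -5 ⇒ A = - \frac{41}{16}.
So f(n) = - \frac{41 \cdot 5^{n}}{16} - \frac{3 n}{4} - \frac{39}{16}.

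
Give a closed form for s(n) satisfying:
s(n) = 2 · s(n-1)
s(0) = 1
Pure geometric recurrence with ratio 2.
By induction s(n) = s(0) · (2)^n = 2^{n}.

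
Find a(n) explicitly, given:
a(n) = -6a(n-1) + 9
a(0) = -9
First-order linear non-homogeneous.
Homogeneous solution: a_h(n) = A·(-6)^n.
Try constant particular solution a_p = K: K = -6K + 9 ⇒ K = \frac{9}{7}.
General: a(n) = A·(-6)^n + \frac{9}{7}.
Apply a(0) = -9: A + \frac{9}{7} = -9 ⇒ A = - \frac{72}{7}.
So a(n) = \frac{9}{7} - \frac{72 \left(-6\right)^{n}}{7}.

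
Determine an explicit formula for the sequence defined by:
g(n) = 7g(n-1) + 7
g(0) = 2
First-order linear non-homogeneous.
Homogeneous solution: g_h(n) = A·(7)^n.
Try constant particular solution g_p = K: K = 7K + 7 ⇒ K = - \frac{7}{6}.
General: g(n) = A·(7)^n - \frac{7}{6}.
Apply g(0) = 2: A - \frac{7}{6} = 2 ⇒ A = \frac{19}{6}.
So g(n) = \frac{19 \cdot 7^{n}}{6} - \frac{7}{6}.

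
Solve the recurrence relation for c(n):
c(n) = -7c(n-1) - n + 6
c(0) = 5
First-order linear with linear forcing.
Homogeneous solution: c_h(n) = A·(-7)^n.
Try particular c_p(n) = pn + q. Substituting:
  pn + q = -7(p(n-1) + q) - n + 6.
Matching the n-coefficient: p = -7p - 1 ⇒ p = - \frac{1}{8}.
Matching constants: q = 7p - 7q + 6 ⇒ q = \frac{41}{64}.
General: c(n) = A·(-7)^n - \frac{n}{8} + \frac{41}{64}.
Apply c(0) = 5: A + \frac{41}{64} = 5 ⇒ A = \frac{279}{64}.
So c(n) = \frac{279 \left(-7\right)^{n}}{64} - \frac{n}{8} + \frac{41}{64}.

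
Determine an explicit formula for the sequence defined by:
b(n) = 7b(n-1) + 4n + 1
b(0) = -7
First-order linear with linear forcing.
Homogeneous solution: b_h(n) = A·(7)^n.
Try particular b_p(n) = pn + q. Substituting:
  pn + q = 7(p(n-1) + q) + 4n + 1.
Matching the n-coefficient: p = 7p + 4 ⇒ p = - \frac{2}{3}.
Matching constants: q = -7p + 7q + 1 ⇒ q = - \frac{17}{18}.
General: b(n) = A·(7)^n - \frac{2 n}{3} - \frac{17}{18}.
Apply b(0) = -7: A - \frac{17}{18} = -7 ⇒ A = - \frac{109}{18}.
So b(n) = - \frac{109 \cdot 7^{n}}{18} - \frac{2 n}{3} - \frac{17}{18}.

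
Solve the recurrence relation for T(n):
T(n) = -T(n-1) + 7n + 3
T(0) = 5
First-order linear with linear forcing.
Homogeneous solution: T_h(n) = A·(-1)^n.
Try particular T_p(n) = pn + q. Substituting:
  pn + q = -(p(n-1) + q) + 7n + 3.
Matching the n-coefficient: p = -p + 7 ⇒ p = \frac{7}{2}.
Matching constants: q = p - q + 3 ⇒ q = \frac{13}{4}.
General: T(n) = A·(-1)^n + \frac{7 n}{2} + \frac{13}{4}.
Apply T(0) = 5: A + \frac{13}{4} = 5 ⇒ A = \frac{7}{4}.
So T(n) = \frac{7 \left(-1\right)^{n}}{4} + \frac{7 n}{2} + \frac{13}{4}.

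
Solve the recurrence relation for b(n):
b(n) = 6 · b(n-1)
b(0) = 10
Pure geometric recurrence with ratio 6.
By induction b(n) = b(0) · (6)^n = 10 \cdot 6^{n}.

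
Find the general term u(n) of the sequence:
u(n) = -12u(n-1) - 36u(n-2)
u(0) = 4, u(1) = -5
Characteristic equation: x² + 12x + 36 = 0, which is (x - (-6))².
Repeated root r = -6.
General solution: u(n) = (A + Bn)·(-6)^n.
From u(0) = 4: A = 4.
From u(1) = -5: (A + B)·(-6) = -5 ⇒ B = - \frac{19}{6}.
So u(n) = \left(4 - \frac{19 n}{6}\right) \cdot (-6)^n.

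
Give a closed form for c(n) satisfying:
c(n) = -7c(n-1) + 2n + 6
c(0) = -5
First-order linear with linear forcing.
Homogeneous solution: c_h(n) = A·(-7)^n.
Try particular c_p(n) = pn + q. Substituting:
  pn + q = -7(p(n-1) + q) + 2n + 6.
Matching the n-coefficient: p = -7p + 2 ⇒ p = \frac{1}{4}.
Matching constants: q = 7p - 7q + 6 ⇒ q = \frac{31}{32}.
General: c(n) = A·(-7)^n + \frac{n}{4} + \frac{31}{32}.
Apply c(0) = -5: A + \frac{31}{32} = -5 ⇒ A = - \frac{191}{32}.
So c(n) = - \frac{191 \left(-7\right)^{n}}{32} + \frac{n}{4} + \frac{31}{32}.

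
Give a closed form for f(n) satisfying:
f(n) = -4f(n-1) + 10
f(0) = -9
First-order linear non-homogeneous.
Homogeneous solution: f_h(n) = A·(-4)^n.
Try constant particular solution f_p = K: K = -4K + 10 ⇒ K = 2.
General: f(n) = A·(-4)^n + 2.
Apply f(0) = -9: A + 2 = -9 ⇒ A = -11.
So f(n) = 2 - 11 \left(-4\right)^{n}.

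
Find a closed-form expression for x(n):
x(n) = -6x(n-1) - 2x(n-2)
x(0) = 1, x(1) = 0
Characteristic equation: x² + 6x + 2 = 0.
Discriminant Δ = (-6)² + 4·(-2) = 28.
Roots r₁,₂ = (-6 ± √28)/2, so r₁ = -3 + \sqrt{7}, r₂ = -3 - \sqrt{7}.
General solution: x(n) = A·r₁^n + B·r₂^n.
From the initial conditions, A + B = 1 and r₁A + r₂B = 0.
Since r₁ - r₂ = √28: A = (0 - (1)r₂)/√28 = \frac{1}{2} + \frac{3 \sqrt{7}}{14}, and B = 1 - A = \frac{1}{2} - \frac{3 \sqrt{7}}{14}.
So x(n) = \left(\frac{1}{2} + \frac{3 \sqrt{7}}{14}\right)\left(-3 + \sqrt{7}\right)^n + \left(\frac{1}{2} - \frac{3 \sqrt{7}}{14}\right)\left(-3 - \sqrt{7}\right)^n.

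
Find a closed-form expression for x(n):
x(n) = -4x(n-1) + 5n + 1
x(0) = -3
First-order linear with linear forcing.
Homogeneous solution: x_h(n) = A·(-4)^n.
Try particular x_p(n) = pn + q. Substituting:
  pn + q = -4(p(n-1) + q) + 5n + 1.
Matching the n-coefficient: p = -4p + 5 ⇒ p = 1.
Matching constants: q = 4p - 4q + 1 ⇒ q = 1.
General: x(n) = A·(-4)^n + n + 1.
Apply x(0) = -3: A + 1 = -3 ⇒ A = -4.
So x(n) = - 4 \left(-4\right)^{n} + n + 1.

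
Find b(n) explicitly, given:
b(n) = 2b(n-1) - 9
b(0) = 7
First-order linear non-homogeneous.
Homogeneous solution: b_h(n) = A·(2)^n.
Try constant particular solution b_p = K: K = 2K - 9 ⇒ K = 9.
General: b(n) = A·(2)^n + 9.
Apply b(0) = 7: A + 9 = 7 ⇒ A = -2.
So b(n) = 9 - 2 \cdot 2^{n}.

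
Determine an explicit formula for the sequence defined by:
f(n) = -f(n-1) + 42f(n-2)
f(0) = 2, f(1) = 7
Characteristic equation: x² + x - 42 = 0, which factors as (x - (6))(x - (-7)) = 0.
Roots r₁ = 6, r₂ = -7 (distinct).
General solution: f(n) = A·(6)^n + B·(-7)^n.
From f(0) = 2: A + B = 2.
From f(1) = 7: 6A - 7B = 7.
Solving: A = \frac{21}{13}, B = \frac{5}{13}.
So f(n) = \frac{5 \left(-7\right)^{n}}{13} + \frac{21 \cdot 6^{n}}{13}.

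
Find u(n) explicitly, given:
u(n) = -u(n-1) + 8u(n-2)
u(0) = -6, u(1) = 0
Characteristic equation: x² + x - 8 = 0.
Discriminant Δ = (-1)² + 4·(8) = 33.
Roots r₁,₂ = (-1 ± √33)/2, so r₁ = - \frac{1}{2} + \frac{\sqrt{33}}{2}, r₂ = - \frac{\sqrt{33}}{2} - \frac{1}{2}.
General solution: u(n) = A·r₁^n + B·r₂^n.
From the initial conditions, A + B = -6 and r₁A + r₂B = 0.
Since r₁ - r₂ = √33: A = (0 - (-6)r₂)/√33 = -3 - \frac{\sqrt{33}}{11}, and B = -6 - A = -3 + \frac{\sqrt{33}}{11}.
So u(n) = \left(-3 - \frac{\sqrt{33}}{11}\right)\left(- \frac{1}{2} + \frac{\sqrt{33}}{2}\right)^n + \left(-3 + \frac{\sqrt{33}}{11}\right)\left(- \frac{\sqrt{33}}{2} - \frac{1}{2}\right)^n.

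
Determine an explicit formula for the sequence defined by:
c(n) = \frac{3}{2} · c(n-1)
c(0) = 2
Pure geometric recurrence with ratio \frac{3}{2}.
By induction c(n) = c(0) · (\frac{3}{2})^n = 2 \left(\frac{3}{2}\right)^{n}.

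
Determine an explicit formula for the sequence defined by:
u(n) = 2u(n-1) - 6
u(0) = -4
First-order linear non-homogeneous.
Homogeneous solution: u_h(n) = A·(2)^n.
Try constant particular solution u_p = K: K = 2K - 6 ⇒ K = 6.
General: u(n) = A·(2)^n + 6.
Apply u(0) = -4: A + 6 = -4 ⇒ A = -10.
So u(n) = 6 - 10 \cdot 2^{n}.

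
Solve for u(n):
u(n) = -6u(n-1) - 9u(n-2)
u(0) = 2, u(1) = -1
Characteristic equation: x² + 6x + 9 = 0, which is (x - (-3))².
Repeated root r = -3.
General solution: u(n) = (A + Bn)·(-3)^n.
From u(0) = 2: A = 2.
From u(1) = -1: (A + B)·(-3) = -1 ⇒ B = - \frac{5}{3}.
So u(n) = \left(2 - \frac{5 n}{3}\right) \cdot (-3)^n.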